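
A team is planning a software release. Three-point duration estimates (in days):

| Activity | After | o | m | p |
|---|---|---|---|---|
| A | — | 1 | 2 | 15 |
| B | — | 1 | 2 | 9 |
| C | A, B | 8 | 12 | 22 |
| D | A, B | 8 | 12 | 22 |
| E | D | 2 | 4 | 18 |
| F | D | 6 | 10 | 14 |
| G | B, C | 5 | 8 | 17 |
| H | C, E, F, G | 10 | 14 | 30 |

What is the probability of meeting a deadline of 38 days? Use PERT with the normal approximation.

te_A = (1 + 4·2 + 15)/6 = 24/6 = 4; σ²_A = ((15−1)/6)² = 5.444
te_B = (1 + 4·2 + 9)/6 = 18/6 = 3; σ²_B = ((9−1)/6)² = 1.778
te_C = (8 + 4·12 + 22)/6 = 78/6 = 13; σ²_C = ((22−8)/6)² = 5.444
te_D = (8 + 4·12 + 22)/6 = 78/6 = 13; σ²_D = ((22−8)/6)² = 5.444
te_E = (2 + 4·4 + 18)/6 = 36/6 = 6; σ²_E = ((18−2)/6)² = 7.111
te_F = (6 + 4·10 + 14)/6 = 60/6 = 10; σ²_F = ((14−6)/6)² = 1.778
te_G = (5 + 4·8 + 17)/6 = 54/6 = 9; σ²_G = ((17−5)/6)² = 4.000
te_H = (10 + 4·14 + 30)/6 = 96/6 = 16; σ²_H = ((30−10)/6)² = 11.111

Forward pass:
ES_A = 0; EF_A = 4
ES_B = 0; EF_B = 3
ES_C = max(EF_A=4, EF_B=3) = 4; EF_C = 4+13 = 17
ES_D = max(EF_A=4, EF_B=3) = 4; EF_D = 4+13 = 17
ES_E = 17; EF_E = 17+6 = 23
ES_F = 17; EF_F = 17+10 = 27
ES_G = max(EF_B=3, EF_C=17) = 17; EF_G = 17+9 = 26
ES_H = max(EF_C=17, EF_E=23, EF_F=27, EF_G=26) = 27; EF_H = 27+16 = 43
Expected project duration μ = 43 days. Critical path: A → D → F → H.

Variance along critical path = 5.444 + 5.444 + 1.778 + 11.111 = 23.778; σ = √23.778 = 4.876 days.
Z = (38 − 43) / 4.876 = -1.025
P(T ≤ 38) = Φ(-1.025) ≈ 0.153

0.153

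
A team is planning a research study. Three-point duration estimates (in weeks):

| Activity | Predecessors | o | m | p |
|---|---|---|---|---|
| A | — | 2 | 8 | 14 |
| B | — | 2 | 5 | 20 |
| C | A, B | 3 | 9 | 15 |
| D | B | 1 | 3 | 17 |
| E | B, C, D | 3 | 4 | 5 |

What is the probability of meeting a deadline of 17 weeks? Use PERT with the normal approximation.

0.080

te_A = (2 + 4·8 + 14)/6 = 48/6 = 8; σ²_A = ((14−2)/6)² = 4.000
te_B = (2 + 4·5 + 20)/6 = 42/6 = 7; σ²_B = ((20−2)/6)² = 9.000
te_C = (3 + 4·9 + 15)/6 = 54/6 = 9; σ²_C = ((15−3)/6)² = 4.000
te_D = (1 + 4·3 + 17)/6 = 30/6 = 5; σ²_D = ((17−1)/6)² = 7.111
te_E = (3 + 4·4 + 5)/6 = 24/6 = 4; σ²_E = ((5−3)/6)² = 0.111

Forward pass:
ES_A = 0; EF_A = 8
ES_B = 0; EF_B = 7
ES_C = max(EF_A=8, EF_B=7) = 8; EF_C = 8+9 = 17
ES_D = 7; EF_D = 7+5 = 12
ES_E = max(EF_B=7, EF_C=17, EF_D=12) = 17; EF_E = 17+4 = 21
Expected project duration μ = 21 weeks. Critical path: A → C → E.

Variance along critical path = 4.000 + 4.000 + 0.111 = 8.111; σ = √8.111 = 2.848 weeks.
Z = (17 − 21) / 2.848 = -1.404
P(T ≤ 17) = Φ(-1.404) ≈ 0.080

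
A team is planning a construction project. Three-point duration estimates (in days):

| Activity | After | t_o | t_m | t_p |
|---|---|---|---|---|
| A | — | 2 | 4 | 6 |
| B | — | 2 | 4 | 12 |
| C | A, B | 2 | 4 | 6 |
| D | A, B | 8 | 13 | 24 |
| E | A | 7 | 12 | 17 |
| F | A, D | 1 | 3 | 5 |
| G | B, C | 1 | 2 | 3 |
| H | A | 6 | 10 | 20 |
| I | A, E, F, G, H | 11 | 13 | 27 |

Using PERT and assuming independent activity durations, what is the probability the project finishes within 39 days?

0.684

te_A = (2 + 4·4 + 6)/6 = 24/6 = 4; σ²_A = ((6−2)/6)² = 0.444
te_B = (2 + 4·4 + 12)/6 = 30/6 = 5; σ²_B = ((12−2)/6)² = 2.778
te_C = (2 + 4·4 + 6)/6 = 24/6 = 4; σ²_C = ((6−2)/6)² = 0.444
te_D = (8 + 4·13 + 24)/6 = 84/6 = 14; σ²_D = ((24−8)/6)² = 7.111
te_E = (7 + 4·12 + 17)/6 = 72/6 = 12; σ²_E = ((17−7)/6)² = 2.778
te_F = (1 + 4·3 + 5)/6 = 18/6 = 3; σ²_F = ((5−1)/6)² = 0.444
te_G = (1 + 4·2 + 3)/6 = 12/6 = 2; σ²_G = ((3−1)/6)² = 0.111
te_H = (6 + 4·10 + 20)/6 = 66/6 = 11; σ²_H = ((20−6)/6)² = 5.444
te_I = (11 + 4·13 + 27)/6 = 90/6 = 15; σ²_I = ((27−11)/6)² = 7.111

Forward pass:
ES_A = 0; EF_A = 4
ES_B = 0; EF_B = 5
ES_C = max(EF_A=4, EF_B=5) = 5; EF_C = 5+4 = 9
ES_D = max(EF_A=4, EF_B=5) = 5; EF_D = 5+14 = 19
ES_E = 4; EF_E = 4+12 = 16
ES_F = max(EF_A=4, EF_D=19) = 19; EF_F = 19+3 = 22
ES_G = max(EF_B=5, EF_C=9) = 9; EF_G = 9+2 = 11
ES_H = 4; EF_H = 4+11 = 15
ES_I = max(EF_A=4, EF_E=16, EF_F=22, EF_G=11, EF_H=15) = 22; EF_I = 22+15 = 37
Expected project duration μ = 37 days. Critical path: B → D → F → I.

Variance along critical path = 2.778 + 7.111 + 0.444 + 7.111 = 17.444; σ = √17.444 = 4.177 days.
Z = (39 − 37) / 4.177 = 0.479
P(T ≤ 39) = Φ(0.479) ≈ 0.684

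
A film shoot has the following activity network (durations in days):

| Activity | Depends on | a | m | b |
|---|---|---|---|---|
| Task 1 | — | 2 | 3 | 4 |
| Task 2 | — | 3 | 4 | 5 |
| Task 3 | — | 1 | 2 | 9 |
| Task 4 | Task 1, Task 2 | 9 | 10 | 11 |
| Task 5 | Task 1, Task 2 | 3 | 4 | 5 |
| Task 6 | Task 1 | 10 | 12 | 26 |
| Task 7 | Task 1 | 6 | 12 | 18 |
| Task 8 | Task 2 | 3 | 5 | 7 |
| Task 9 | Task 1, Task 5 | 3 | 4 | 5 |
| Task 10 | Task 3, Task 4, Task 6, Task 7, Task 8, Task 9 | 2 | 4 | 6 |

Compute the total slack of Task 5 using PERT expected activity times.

5 days

te_Task 1 = (2 + 4·3 + 4)/6 = 18/6 = 3
te_Task 2 = (3 + 4·4 + 5)/6 = 24/6 = 4
te_Task 3 = (1 + 4·2 + 9)/6 = 18/6 = 3
te_Task 4 = (9 + 4·10 + 11)/6 = 60/6 = 10
te_Task 5 = (3 + 4·4 + 5)/6 = 24/6 = 4
te_Task 6 = (10 + 4·12 + 26)/6 = 84/6 = 14
te_Task 7 = (6 + 4·12 + 18)/6 = 72/6 = 12
te_Task 8 = (3 + 4·5 + 7)/6 = 30/6 = 5
te_Task 9 = (3 + 4·4 + 5)/6 = 24/6 = 4
te_Task 10 = (2 + 4·4 + 6)/6 = 24/6 = 4

Forward pass:
ES_Task 1 = 0; EF_Task 1 = 3
ES_Task 2 = 0; EF_Task 2 = 4
ES_Task 3 = 0; EF_Task 3 = 3
ES_Task 4 = max(EF_Task 1=3, EF_Task 2=4) = 4; EF_Task 4 = 4+10 = 14
ES_Task 5 = max(EF_Task 1=3, EF_Task 2=4) = 4; EF_Task 5 = 4+4 = 8
ES_Task 6 = 3; EF_Task 6 = 3+14 = 17
ES_Task 7 = 3; EF_Task 7 = 3+12 = 15
ES_Task 8 = 4; EF_Task 8 = 4+5 = 9
ES_Task 9 = max(EF_Task 1=3, EF_Task 5=8) = 8; EF_Task 9 = 8+4 = 12
ES_Task 10 = max(EF_Task 3=3, EF_Task 4=14, EF_Task 6=17, EF_Task 7=15, EF_Task 8=9, EF_Task 9=12) = 17; EF_Task 10 = 17+4 = 21
Expected project duration μ = 21 days. Critical path: Task 1 → Task 6 → Task 10.

Backward pass:
LF_Task 10 = 21; LS_Task 10 = 21−4 = 17
LF_Task 9 = LS_Task 10 = 17; LS_Task 9 = 17−4 = 13
LF_Task 8 = LS_Task 10 = 17; LS_Task 8 = 17−5 = 12
LF_Task 7 = LS_Task 10 = 17; LS_Task 7 = 17−12 = 5
LF_Task 6 = LS_Task 10 = 17; LS_Task 6 = 17−14 = 3
LF_Task 5 = LS_Task 9 = 13; LS_Task 5 = 13−4 = 9
LF_Task 4 = LS_Task 10 = 17; LS_Task 4 = 17−10 = 7
LF_Task 3 = LS_Task 10 = 17; LS_Task 3 = 17−3 = 14
LF_Task 2 = min(LS_Task 4=7, LS_Task 5=9, LS_Task 8=12) = 7; LS_Task 2 = 7−4 = 3
LF_Task 1 = min(LS_Task 4=7, LS_Task 5=9, LS_Task 6=3, LS_Task 7=5, LS_Task 9=13) = 3; LS_Task 1 = 3−3 = 0
Slack_Task 5 = LS_Task 5 − ES_Task 5 = 9 − 4 = 5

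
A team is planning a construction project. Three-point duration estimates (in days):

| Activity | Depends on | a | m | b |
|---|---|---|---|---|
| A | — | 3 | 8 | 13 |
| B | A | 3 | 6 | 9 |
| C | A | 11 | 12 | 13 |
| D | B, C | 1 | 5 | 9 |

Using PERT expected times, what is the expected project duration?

te_A = (3 + 4·8 + 13)/6 = 48/6 = 8
te_B = (3 + 4·6 + 9)/6 = 36/6 = 6
te_C = (11 + 4·12 + 13)/6 = 72/6 = 12
te_D = (1 + 4·5 + 9)/6 = 30/6 = 5

Forward pass:
ES_A = 0; EF_A = 8
ES_B = 8; EF_B = 8+6 = 14
ES_C = 8; EF_C = 8+12 = 20
ES_D = max(EF_B=14, EF_C=20) = 20; EF_D = 20+5 = 25
Expected project duration μ = 25 days. Critical path: A → C → D.

25 days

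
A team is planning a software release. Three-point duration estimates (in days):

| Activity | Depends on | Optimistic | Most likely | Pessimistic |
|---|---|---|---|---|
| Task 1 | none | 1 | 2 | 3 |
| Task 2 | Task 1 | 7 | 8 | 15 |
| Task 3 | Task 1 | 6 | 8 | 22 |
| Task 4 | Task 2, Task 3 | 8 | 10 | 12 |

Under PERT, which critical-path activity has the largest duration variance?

te_Task 1 = (1 + 4·2 + 3)/6 = 12/6 = 2; σ²_Task 1 = ((3−1)/6)² = 0.111
te_Task 2 = (7 + 4·8 + 15)/6 = 54/6 = 9; σ²_Task 2 = ((15−7)/6)² = 1.778
te_Task 3 = (6 + 4·8 + 22)/6 = 60/6 = 10; σ²_Task 3 = ((22−6)/6)² = 7.111
te_Task 4 = (8 + 4·10 + 12)/6 = 60/6 = 10; σ²_Task 4 = ((12−8)/6)² = 0.444

Forward pass:
ES_Task 1 = 0; EF_Task 1 = 2
ES_Task 2 = 2; EF_Task 2 = 2+9 = 11
ES_Task 3 = 2; EF_Task 3 = 2+10 = 12
ES_Task 4 = max(EF_Task 2=11, EF_Task 3=12) = 12; EF_Task 4 = 12+10 = 22
Expected project duration μ = 22 days. Critical path: Task 1 → Task 3 → Task 4.

Variances on critical path: σ²_Task 1=0.111, σ²_Task 3=7.111, σ²_Task 4=0.444.
Largest is σ²_Task 3 = 7.111.

Task 3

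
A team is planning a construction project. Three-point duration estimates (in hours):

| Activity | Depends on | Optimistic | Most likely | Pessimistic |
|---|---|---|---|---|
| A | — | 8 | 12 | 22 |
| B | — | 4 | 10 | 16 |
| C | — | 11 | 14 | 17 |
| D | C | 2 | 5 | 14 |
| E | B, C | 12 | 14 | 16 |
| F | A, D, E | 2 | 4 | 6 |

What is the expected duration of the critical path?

te_A = (8 + 4·12 + 22)/6 = 78/6 = 13
te_B = (4 + 4·10 + 16)/6 = 60/6 = 10
te_C = (11 + 4·14 + 17)/6 = 84/6 = 14
te_D = (2 + 4·5 + 14)/6 = 36/6 = 6
te_E = (12 + 4·14 + 16)/6 = 84/6 = 14
te_F = (2 + 4·4 + 6)/6 = 24/6 = 4

Forward pass:
ES_A = 0; EF_A = 13
ES_B = 0; EF_B = 10
ES_C = 0; EF_C = 14
ES_D = 14; EF_D = 14+6 = 20
ES_E = max(EF_B=10, EF_C=14) = 14; EF_E = 14+14 = 28
ES_F = max(EF_A=13, EF_D=20, EF_E=28) = 28; EF_F = 28+4 = 32
Expected project duration μ = 32 hours. Critical path: C → E → F.

32 hours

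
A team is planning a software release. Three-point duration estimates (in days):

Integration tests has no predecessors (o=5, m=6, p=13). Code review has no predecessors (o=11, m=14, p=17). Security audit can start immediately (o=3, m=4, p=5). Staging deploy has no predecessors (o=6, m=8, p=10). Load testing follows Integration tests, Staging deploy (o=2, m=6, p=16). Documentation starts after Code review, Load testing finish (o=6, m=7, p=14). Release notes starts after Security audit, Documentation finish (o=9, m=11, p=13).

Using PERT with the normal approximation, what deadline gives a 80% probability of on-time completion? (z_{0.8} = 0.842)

te_Integration tests = (5 + 4·6 + 13)/6 = 42/6 = 7; σ²_Integration tests = ((13−5)/6)² = 1.778
te_Code review = (11 + 4·14 + 17)/6 = 84/6 = 14; σ²_Code review = ((17−11)/6)² = 1.000
te_Security audit = (3 + 4·4 + 5)/6 = 24/6 = 4; σ²_Security audit = ((5−3)/6)² = 0.111
te_Staging deploy = (6 + 4·8 + 10)/6 = 48/6 = 8; σ²_Staging deploy = ((10−6)/6)² = 0.444
te_Load testing = (2 + 4·6 + 16)/6 = 42/6 = 7; σ²_Load testing = ((16−2)/6)² = 5.444
te_Documentation = (6 + 4·7 + 14)/6 = 48/6 = 8; σ²_Documentation = ((14−6)/6)² = 1.778
te_Release notes = (9 + 4·11 + 13)/6 = 66/6 = 11; σ²_Release notes = ((13−9)/6)² = 0.444

Forward pass:
ES_Integration tests = 0; EF_Integration tests = 7
ES_Code review = 0; EF_Code review = 14
ES_Security audit = 0; EF_Security audit = 4
ES_Staging deploy = 0; EF_Staging deploy = 8
ES_Load testing = max(EF_Integration tests=7, EF_Staging deploy=8) = 8; EF_Load testing = 8+7 = 15
ES_Documentation = max(EF_Code review=14, EF_Load testing=15) = 15; EF_Documentation = 15+8 = 23
ES_Release notes = max(EF_Security audit=4, EF_Documentation=23) = 23; EF_Release notes = 23+11 = 34
Expected project duration μ = 34 days. Critical path: Staging deploy → Load testing → Documentation → Release notes.

Variance along critical path = 0.444 + 5.444 + 1.778 + 0.444 = 8.111; σ = 2.848 days.
D = μ + z·σ = 34 + 0.842·2.848 = 36.4 days

36.4 days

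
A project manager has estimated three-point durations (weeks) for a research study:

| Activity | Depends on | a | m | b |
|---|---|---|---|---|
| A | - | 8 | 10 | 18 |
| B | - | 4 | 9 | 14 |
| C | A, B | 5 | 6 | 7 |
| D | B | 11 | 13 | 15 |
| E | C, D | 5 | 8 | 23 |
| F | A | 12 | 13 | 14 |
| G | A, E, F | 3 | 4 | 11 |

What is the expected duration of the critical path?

37 weeks

te_A = (8 + 4·10 + 18)/6 = 66/6 = 11
te_B = (4 + 4·9 + 14)/6 = 54/6 = 9
te_C = (5 + 4·6 + 7)/6 = 36/6 = 6
te_D = (11 + 4·13 + 15)/6 = 78/6 = 13
te_E = (5 + 4·8 + 23)/6 = 60/6 = 10
te_F = (12 + 4·13 + 14)/6 = 78/6 = 13
te_G = (3 + 4·4 + 11)/6 = 30/6 = 5

Forward pass:
ES_A = 0; EF_A = 11
ES_B = 0; EF_B = 9
ES_C = max(EF_A=11, EF_B=9) = 11; EF_C = 11+6 = 17
ES_D = 9; EF_D = 9+13 = 22
ES_E = max(EF_C=17, EF_D=22) = 22; EF_E = 22+10 = 32
ES_F = 11; EF_F = 11+13 = 24
ES_G = max(EF_A=11, EF_E=32, EF_F=24) = 32; EF_G = 32+5 = 37
Expected project duration μ = 37 weeks. Critical path: B → D → E → G.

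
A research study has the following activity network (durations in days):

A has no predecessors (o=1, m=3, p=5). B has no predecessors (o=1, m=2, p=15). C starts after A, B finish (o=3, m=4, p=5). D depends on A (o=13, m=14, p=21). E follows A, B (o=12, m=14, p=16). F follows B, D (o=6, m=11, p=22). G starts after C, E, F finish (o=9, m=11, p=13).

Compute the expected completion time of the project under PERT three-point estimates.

te_A = (1 + 4·3 + 5)/6 = 18/6 = 3
te_B = (1 + 4·2 + 15)/6 = 24/6 = 4
te_C = (3 + 4·4 + 5)/6 = 24/6 = 4
te_D = (13 + 4·14 + 21)/6 = 90/6 = 15
te_E = (12 + 4·14 + 16)/6 = 84/6 = 14
te_F = (6 + 4·11 + 22)/6 = 72/6 = 12
te_G = (9 + 4·11 + 13)/6 = 66/6 = 11

Forward pass:
ES_A = 0; EF_A = 3
ES_B = 0; EF_B = 4
ES_C = max(EF_A=3, EF_B=4) = 4; EF_C = 4+4 = 8
ES_D = 3; EF_D = 3+15 = 18
ES_E = max(EF_A=3, EF_B=4) = 4; EF_E = 4+14 = 18
ES_F = max(EF_B=4, EF_D=18) = 18; EF_F = 18+12 = 30
ES_G = max(EF_C=8, EF_E=18, EF_F=30) = 30; EF_G = 30+11 = 41
Expected project duration μ = 41 days. Critical path: A → D → F → G.

41 days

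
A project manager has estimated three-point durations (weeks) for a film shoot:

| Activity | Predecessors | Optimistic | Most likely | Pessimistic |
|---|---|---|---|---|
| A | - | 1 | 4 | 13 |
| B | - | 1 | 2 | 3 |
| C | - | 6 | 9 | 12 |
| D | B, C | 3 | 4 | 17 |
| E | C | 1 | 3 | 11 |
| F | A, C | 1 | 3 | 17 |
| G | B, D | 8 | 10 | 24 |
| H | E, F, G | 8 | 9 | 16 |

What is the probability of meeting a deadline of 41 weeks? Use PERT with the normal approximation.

te_A = (1 + 4·4 + 13)/6 = 30/6 = 5; σ²_A = ((13−1)/6)² = 4.000
te_B = (1 + 4·2 + 3)/6 = 12/6 = 2; σ²_B = ((3−1)/6)² = 0.111
te_C = (6 + 4·9 + 12)/6 = 54/6 = 9; σ²_C = ((12−6)/6)² = 1.000
te_D = (3 + 4·4 + 17)/6 = 36/6 = 6; σ²_D = ((17−3)/6)² = 5.444
te_E = (1 + 4·3 + 11)/6 = 24/6 = 4; σ²_E = ((11−1)/6)² = 2.778
te_F = (1 + 4·3 + 17)/6 = 30/6 = 5; σ²_F = ((17−1)/6)² = 7.111
te_G = (8 + 4·10 + 24)/6 = 72/6 = 12; σ²_G = ((24−8)/6)² = 7.111
te_H = (8 + 4·9 + 16)/6 = 60/6 = 10; σ²_H = ((16−8)/6)² = 1.778

Forward pass:
ES_A = 0; EF_A = 5
ES_B = 0; EF_B = 2
ES_C = 0; EF_C = 9
ES_D = max(EF_B=2, EF_C=9) = 9; EF_D = 9+6 = 15
ES_E = 9; EF_E = 9+4 = 13
ES_F = max(EF_A=5, EF_C=9) = 9; EF_F = 9+5 = 14
ES_G = max(EF_B=2, EF_D=15) = 15; EF_G = 15+12 = 27
ES_H = max(EF_E=13, EF_F=14, EF_G=27) = 27; EF_H = 27+10 = 37
Expected project duration μ = 37 weeks. Critical path: C → D → G → H.

Variance along critical path = 1.000 + 5.444 + 7.111 + 1.778 = 15.333; σ = √15.333 = 3.916 weeks.
Z = (41 − 37) / 3.916 = 1.022
P(T ≤ 41) = Φ(1.022) ≈ 0.846

0.846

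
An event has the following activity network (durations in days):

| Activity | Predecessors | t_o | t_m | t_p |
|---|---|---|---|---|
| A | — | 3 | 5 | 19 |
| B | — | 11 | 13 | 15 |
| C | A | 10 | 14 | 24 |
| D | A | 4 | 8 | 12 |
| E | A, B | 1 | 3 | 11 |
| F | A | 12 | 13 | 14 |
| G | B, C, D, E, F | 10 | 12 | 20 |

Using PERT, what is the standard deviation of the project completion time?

te_A = (3 + 4·5 + 19)/6 = 42/6 = 7; σ²_A = ((19−3)/6)² = 7.111
te_B = (11 + 4·13 + 15)/6 = 78/6 = 13; σ²_B = ((15−11)/6)² = 0.444
te_C = (10 + 4·14 + 24)/6 = 90/6 = 15; σ²_C = ((24−10)/6)² = 5.444
te_D = (4 + 4·8 + 12)/6 = 48/6 = 8; σ²_D = ((12−4)/6)² = 1.778
te_E = (1 + 4·3 + 11)/6 = 24/6 = 4; σ²_E = ((11−1)/6)² = 2.778
te_F = (12 + 4·13 + 14)/6 = 78/6 = 13; σ²_F = ((14−12)/6)² = 0.111
te_G = (10 + 4·12 + 20)/6 = 78/6 = 13; σ²_G = ((20−10)/6)² = 2.778

Forward pass:
ES_A = 0; EF_A = 7
ES_B = 0; EF_B = 13
ES_C = 7; EF_C = 7+15 = 22
ES_D = 7; EF_D = 7+8 = 15
ES_E = max(EF_A=7, EF_B=13) = 13; EF_E = 13+4 = 17
ES_F = 7; EF_F = 7+13 = 20
ES_G = max(EF_B=13, EF_C=22, EF_D=15, EF_E=17, EF_F=20) = 22; EF_G = 22+13 = 35
Expected project duration μ = 35 days. Critical path: A → C → G.

Variance along critical path = 7.111 + 5.444 + 2.778 = 15.333
σ = √15.333 = 3.916 days

3.92 days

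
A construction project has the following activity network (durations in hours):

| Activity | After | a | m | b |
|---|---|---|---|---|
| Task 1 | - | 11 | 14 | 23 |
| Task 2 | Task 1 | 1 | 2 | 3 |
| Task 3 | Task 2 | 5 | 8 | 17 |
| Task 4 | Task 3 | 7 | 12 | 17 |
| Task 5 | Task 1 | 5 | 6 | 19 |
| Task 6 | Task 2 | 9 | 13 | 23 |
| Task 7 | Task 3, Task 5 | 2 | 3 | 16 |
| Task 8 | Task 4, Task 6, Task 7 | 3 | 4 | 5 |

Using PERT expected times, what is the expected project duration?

te_Task 1 = (11 + 4·14 + 23)/6 = 90/6 = 15
te_Task 2 = (1 + 4·2 + 3)/6 = 12/6 = 2
te_Task 3 = (5 + 4·8 + 17)/6 = 54/6 = 9
te_Task 4 = (7 + 4·12 + 17)/6 = 72/6 = 12
te_Task 5 = (5 + 4·6 + 19)/6 = 48/6 = 8
te_Task 6 = (9 + 4·13 + 23)/6 = 84/6 = 14
te_Task 7 = (2 + 4·3 + 16)/6 = 30/6 = 5
te_Task 8 = (3 + 4·4 + 5)/6 = 24/6 = 4

Forward pass:
ES_Task 1 = 0; EF_Task 1 = 15
ES_Task 2 = 15; EF_Task 2 = 15+2 = 17
ES_Task 3 = 17; EF_Task 3 = 17+9 = 26
ES_Task 4 = 26; EF_Task 4 = 26+12 = 38
ES_Task 5 = 15; EF_Task 5 = 15+8 = 23
ES_Task 6 = 17; EF_Task 6 = 17+14 = 31
ES_Task 7 = max(EF_Task 3=26, EF_Task 5=23) = 26; EF_Task 7 = 26+5 = 31
ES_Task 8 = max(EF_Task 4=38, EF_Task 6=31, EF_Task 7=31) = 38; EF_Task 8 = 38+4 = 42
Expected project duration μ = 42 hours. Critical path: Task 1 → Task 2 → Task 3 → Task 4 → Task 8.

42 hours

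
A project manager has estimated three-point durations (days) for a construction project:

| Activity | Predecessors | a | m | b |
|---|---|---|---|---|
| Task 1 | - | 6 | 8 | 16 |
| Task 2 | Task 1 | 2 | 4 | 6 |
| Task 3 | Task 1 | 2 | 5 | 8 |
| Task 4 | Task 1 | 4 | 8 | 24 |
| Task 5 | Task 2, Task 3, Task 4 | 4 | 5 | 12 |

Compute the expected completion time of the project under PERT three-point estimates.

25 days

te_Task 1 = (6 + 4·8 + 16)/6 = 54/6 = 9
te_Task 2 = (2 + 4·4 + 6)/6 = 24/6 = 4
te_Task 3 = (2 + 4·5 + 8)/6 = 30/6 = 5
te_Task 4 = (4 + 4·8 + 24)/6 = 60/6 = 10
te_Task 5 = (4 + 4·5 + 12)/6 = 36/6 = 6

Forward pass:
ES_Task 1 = 0; EF_Task 1 = 9
ES_Task 2 = 9; EF_Task 2 = 9+4 = 13
ES_Task 3 = 9; EF_Task 3 = 9+5 = 14
ES_Task 4 = 9; EF_Task 4 = 9+10 = 19
ES_Task 5 = max(EF_Task 2=13, EF_Task 3=14, EF_Task 4=19) = 19; EF_Task 5 = 19+6 = 25
Expected project duration μ = 25 days. Critical path: Task 1 → Task 4 → Task 5.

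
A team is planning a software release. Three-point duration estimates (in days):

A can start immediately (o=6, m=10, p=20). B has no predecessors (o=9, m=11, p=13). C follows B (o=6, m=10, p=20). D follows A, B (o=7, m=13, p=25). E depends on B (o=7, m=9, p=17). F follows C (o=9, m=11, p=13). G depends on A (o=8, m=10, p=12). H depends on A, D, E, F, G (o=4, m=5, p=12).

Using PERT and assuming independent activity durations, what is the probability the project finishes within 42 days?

te_A = (6 + 4·10 + 20)/6 = 66/6 = 11; σ²_A = ((20−6)/6)² = 5.444
te_B = (9 + 4·11 + 13)/6 = 66/6 = 11; σ²_B = ((13−9)/6)² = 0.444
te_C = (6 + 4·10 + 20)/6 = 66/6 = 11; σ²_C = ((20−6)/6)² = 5.444
te_D = (7 + 4·13 + 25)/6 = 84/6 = 14; σ²_D = ((25−7)/6)² = 9.000
te_E = (7 + 4·9 + 17)/6 = 60/6 = 10; σ²_E = ((17−7)/6)² = 2.778
te_F = (9 + 4·11 + 13)/6 = 66/6 = 11; σ²_F = ((13−9)/6)² = 0.444
te_G = (8 + 4·10 + 12)/6 = 60/6 = 10; σ²_G = ((12−8)/6)² = 0.444
te_H = (4 + 4·5 + 12)/6 = 36/6 = 6; σ²_H = ((12−4)/6)² = 1.778

Forward pass:
ES_A = 0; EF_A = 11
ES_B = 0; EF_B = 11
ES_C = 11; EF_C = 11+11 = 22
ES_D = max(EF_A=11, EF_B=11) = 11; EF_D = 11+14 = 25
ES_E = 11; EF_E = 11+10 = 21
ES_F = 22; EF_F = 22+11 = 33
ES_G = 11; EF_G = 11+10 = 21
ES_H = max(EF_A=11, EF_D=25, EF_E=21, EF_F=33, EF_G=21) = 33; EF_H = 33+6 = 39
Expected project duration μ = 39 days. Critical path: B → C → F → H.

Variance along critical path = 0.444 + 5.444 + 0.444 + 1.778 = 8.111; σ = √8.111 = 2.848 days.
Z = (42 − 39) / 2.848 = 1.053
P(T ≤ 42) = Φ(1.053) ≈ 0.854

0.854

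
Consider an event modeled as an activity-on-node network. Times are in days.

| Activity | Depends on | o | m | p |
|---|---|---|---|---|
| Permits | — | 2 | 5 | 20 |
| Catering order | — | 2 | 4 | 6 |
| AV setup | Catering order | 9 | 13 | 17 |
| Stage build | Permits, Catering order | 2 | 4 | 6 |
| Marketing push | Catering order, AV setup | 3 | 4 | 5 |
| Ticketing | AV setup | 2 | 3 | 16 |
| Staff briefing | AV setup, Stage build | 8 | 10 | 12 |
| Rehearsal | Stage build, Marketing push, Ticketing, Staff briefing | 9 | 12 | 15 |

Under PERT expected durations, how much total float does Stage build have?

6 days

te_Permits = (2 + 4·5 + 20)/6 = 42/6 = 7
te_Catering order = (2 + 4·4 + 6)/6 = 24/6 = 4
te_AV setup = (9 + 4·13 + 17)/6 = 78/6 = 13
te_Stage build = (2 + 4·4 + 6)/6 = 24/6 = 4
te_Marketing push = (3 + 4·4 + 5)/6 = 24/6 = 4
te_Ticketing = (2 + 4·3 + 16)/6 = 30/6 = 5
te_Staff briefing = (8 + 4·10 + 12)/6 = 60/6 = 10
te_Rehearsal = (9 + 4·12 + 15)/6 = 72/6 = 12

Forward pass:
ES_Permits = 0; EF_Permits = 7
ES_Catering order = 0; EF_Catering order = 4
ES_AV setup = 4; EF_AV setup = 4+13 = 17
ES_Stage build = max(EF_Permits=7, EF_Catering order=4) = 7; EF_Stage build = 7+4 = 11
ES_Marketing push = max(EF_Catering order=4, EF_AV setup=17) = 17; EF_Marketing push = 17+4 = 21
ES_Ticketing = 17; EF_Ticketing = 17+5 = 22
ES_Staff briefing = max(EF_AV setup=17, EF_Stage build=11) = 17; EF_Staff briefing = 17+10 = 27
ES_Rehearsal = max(EF_Stage build=11, EF_Marketing push=21, EF_Ticketing=22, EF_Staff briefing=27) = 27; EF_Rehearsal = 27+12 = 39
Expected project duration μ = 39 days. Critical path: Catering order → AV setup → Staff briefing → Rehearsal.

Backward pass:
LF_Rehearsal = 39; LS_Rehearsal = 39−12 = 27
LF_Staff briefing = LS_Rehearsal = 27; LS_Staff briefing = 27−10 = 17
LF_Ticketing = LS_Rehearsal = 27; LS_Ticketing = 27−5 = 22
LF_Marketing push = LS_Rehearsal = 27; LS_Marketing push = 27−4 = 23
LF_Stage build = min(LS_Staff briefing=17, LS_Rehearsal=27) = 17; LS_Stage build = 17−4 = 13
LF_AV setup = min(LS_Marketing push=23, LS_Ticketing=22, LS_Staff briefing=17) = 17; LS_AV setup = 17−13 = 4
LF_Catering order = min(LS_AV setup=4, LS_Stage build=13, LS_Marketing push=23) = 4; LS_Catering order = 4−4 = 0
LF_Permits = LS_Stage build = 13; LS_Permits = 13−7 = 6
Slack_Stage build = LS_Stage build − ES_Stage build = 13 − 7 = 6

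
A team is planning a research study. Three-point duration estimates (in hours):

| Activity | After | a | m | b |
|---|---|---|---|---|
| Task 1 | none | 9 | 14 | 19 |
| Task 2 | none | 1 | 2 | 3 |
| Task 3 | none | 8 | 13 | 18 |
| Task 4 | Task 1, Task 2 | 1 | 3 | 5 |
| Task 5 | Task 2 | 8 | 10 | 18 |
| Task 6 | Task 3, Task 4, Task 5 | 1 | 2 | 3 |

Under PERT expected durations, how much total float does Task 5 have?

4 hours

te_Task 1 = (9 + 4·14 + 19)/6 = 84/6 = 14
te_Task 2 = (1 + 4·2 + 3)/6 = 12/6 = 2
te_Task 3 = (8 + 4·13 + 18)/6 = 78/6 = 13
te_Task 4 = (1 + 4·3 + 5)/6 = 18/6 = 3
te_Task 5 = (8 + 4·10 + 18)/6 = 66/6 = 11
te_Task 6 = (1 + 4·2 + 3)/6 = 12/6 = 2

Forward pass:
ES_Task 1 = 0; EF_Task 1 = 14
ES_Task 2 = 0; EF_Task 2 = 2
ES_Task 3 = 0; EF_Task 3 = 13
ES_Task 4 = max(EF_Task 1=14, EF_Task 2=2) = 14; EF_Task 4 = 14+3 = 17
ES_Task 5 = 2; EF_Task 5 = 2+11 = 13
ES_Task 6 = max(EF_Task 3=13, EF_Task 4=17, EF_Task 5=13) = 17; EF_Task 6 = 17+2 = 19
Expected project duration μ = 19 hours. Critical path: Task 1 → Task 4 → Task 6.

Backward pass:
LF_Task 6 = 19; LS_Task 6 = 19−2 = 17
LF_Task 5 = LS_Task 6 = 17; LS_Task 5 = 17−11 = 6
LF_Task 4 = LS_Task 6 = 17; LS_Task 4 = 17−3 = 14
LF_Task 3 = LS_Task 6 = 17; LS_Task 3 = 17−13 = 4
LF_Task 2 = min(LS_Task 4=14, LS_Task 5=6) = 6; LS_Task 2 = 6−2 = 4
LF_Task 1 = LS_Task 4 = 14; LS_Task 1 = 14−14 = 0
Slack_Task 5 = LS_Task 5 − ES_Task 5 = 6 − 2 = 4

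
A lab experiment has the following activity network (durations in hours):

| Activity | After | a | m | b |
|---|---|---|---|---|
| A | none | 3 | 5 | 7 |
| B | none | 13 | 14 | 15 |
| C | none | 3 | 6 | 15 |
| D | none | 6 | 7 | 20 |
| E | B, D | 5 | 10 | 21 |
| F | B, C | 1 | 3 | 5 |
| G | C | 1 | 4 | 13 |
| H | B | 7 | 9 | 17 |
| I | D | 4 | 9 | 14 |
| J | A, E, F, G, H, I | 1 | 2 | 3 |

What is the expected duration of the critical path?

te_A = (3 + 4·5 + 7)/6 = 30/6 = 5
te_B = (13 + 4·14 + 15)/6 = 84/6 = 14
te_C = (3 + 4·6 + 15)/6 = 42/6 = 7
te_D = (6 + 4·7 + 20)/6 = 54/6 = 9
te_E = (5 + 4·10 + 21)/6 = 66/6 = 11
te_F = (1 + 4·3 + 5)/6 = 18/6 = 3
te_G = (1 + 4·4 + 13)/6 = 30/6 = 5
te_H = (7 + 4·9 + 17)/6 = 60/6 = 10
te_I = (4 + 4·9 + 14)/6 = 54/6 = 9
te_J = (1 + 4·2 + 3)/6 = 12/6 = 2

Forward pass:
ES_A = 0; EF_A = 5
ES_B = 0; EF_B = 14
ES_C = 0; EF_C = 7
ES_D = 0; EF_D = 9
ES_E = max(EF_B=14, EF_D=9) = 14; EF_E = 14+11 = 25
ES_F = max(EF_B=14, EF_C=7) = 14; EF_F = 14+3 = 17
ES_G = 7; EF_G = 7+5 = 12
ES_H = 14; EF_H = 14+10 = 24
ES_I = 9; EF_I = 9+9 = 18
ES_J = max(EF_A=5, EF_E=25, EF_F=17, EF_G=12, EF_H=24, EF_I=18) = 25; EF_J = 25+2 = 27
Expected project duration μ = 27 hours. Critical path: B → E → J.

27 hours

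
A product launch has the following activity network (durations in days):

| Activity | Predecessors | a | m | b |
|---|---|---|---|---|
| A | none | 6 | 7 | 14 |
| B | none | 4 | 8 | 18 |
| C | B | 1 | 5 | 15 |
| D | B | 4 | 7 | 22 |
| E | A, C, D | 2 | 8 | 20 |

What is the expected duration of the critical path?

te_A = (6 + 4·7 + 14)/6 = 48/6 = 8
te_B = (4 + 4·8 + 18)/6 = 54/6 = 9
te_C = (1 + 4·5 + 15)/6 = 36/6 = 6
te_D = (4 + 4·7 + 22)/6 = 54/6 = 9
te_E = (2 + 4·8 + 20)/6 = 54/6 = 9

Forward pass:
ES_A = 0; EF_A = 8
ES_B = 0; EF_B = 9
ES_C = 9; EF_C = 9+6 = 15
ES_D = 9; EF_D = 9+9 = 18
ES_E = max(EF_A=8, EF_C=15, EF_D=18) = 18; EF_E = 18+9 = 27
Expected project duration μ = 27 days. Critical path: B → D → E.

27 days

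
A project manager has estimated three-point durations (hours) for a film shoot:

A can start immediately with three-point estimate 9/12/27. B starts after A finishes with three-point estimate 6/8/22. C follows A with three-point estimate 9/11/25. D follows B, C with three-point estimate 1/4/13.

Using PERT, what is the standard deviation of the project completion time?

te_A = (9 + 4·12 + 27)/6 = 84/6 = 14; σ²_A = ((27−9)/6)² = 9.000
te_B = (6 + 4·8 + 22)/6 = 60/6 = 10; σ²_B = ((22−6)/6)² = 7.111
te_C = (9 + 4·11 + 25)/6 = 78/6 = 13; σ²_C = ((25−9)/6)² = 7.111
te_D = (1 + 4·4 + 13)/6 = 30/6 = 5; σ²_D = ((13−1)/6)² = 4.000

Forward pass:
ES_A = 0; EF_A = 14
ES_B = 14; EF_B = 14+10 = 24
ES_C = 14; EF_C = 14+13 = 27
ES_D = max(EF_B=24, EF_C=27) = 27; EF_D = 27+5 = 32
Expected project duration μ = 32 hours. Critical path: A → C → D.

Variance along critical path = 9.000 + 7.111 + 4.000 = 20.111
σ = √20.111 = 4.485 hours

4.48 hours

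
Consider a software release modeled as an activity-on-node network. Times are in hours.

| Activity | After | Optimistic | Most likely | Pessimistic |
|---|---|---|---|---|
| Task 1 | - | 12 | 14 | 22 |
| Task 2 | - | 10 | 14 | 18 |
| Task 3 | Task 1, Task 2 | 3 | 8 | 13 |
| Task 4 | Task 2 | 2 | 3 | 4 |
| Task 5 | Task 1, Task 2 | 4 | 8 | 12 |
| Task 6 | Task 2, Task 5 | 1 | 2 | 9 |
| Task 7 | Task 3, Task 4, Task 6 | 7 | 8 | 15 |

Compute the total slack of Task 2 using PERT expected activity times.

te_Task 1 = (12 + 4·14 + 22)/6 = 90/6 = 15
te_Task 2 = (10 + 4·14 + 18)/6 = 84/6 = 14
te_Task 3 = (3 + 4·8 + 13)/6 = 48/6 = 8
te_Task 4 = (2 + 4·3 + 4)/6 = 18/6 = 3
te_Task 5 = (4 + 4·8 + 12)/6 = 48/6 = 8
te_Task 6 = (1 + 4·2 + 9)/6 = 18/6 = 3
te_Task 7 = (7 + 4·8 + 15)/6 = 54/6 = 9

Forward pass:
ES_Task 1 = 0; EF_Task 1 = 15
ES_Task 2 = 0; EF_Task 2 = 14
ES_Task 3 = max(EF_Task 1=15, EF_Task 2=14) = 15; EF_Task 3 = 15+8 = 23
ES_Task 4 = 14; EF_Task 4 = 14+3 = 17
ES_Task 5 = max(EF_Task 1=15, EF_Task 2=14) = 15; EF_Task 5 = 15+8 = 23
ES_Task 6 = max(EF_Task 2=14, EF_Task 5=23) = 23; EF_Task 6 = 23+3 = 26
ES_Task 7 = max(EF_Task 3=23, EF_Task 4=17, EF_Task 6=26) = 26; EF_Task 7 = 26+9 = 35
Expected project duration μ = 35 hours. Critical path: Task 1 → Task 5 → Task 6 → Task 7.

Backward pass:
LF_Task 7 = 35; LS_Task 7 = 35−9 = 26
LF_Task 6 = LS_Task 7 = 26; LS_Task 6 = 26−3 = 23
LF_Task 5 = LS_Task 6 = 23; LS_Task 5 = 23−8 = 15
LF_Task 4 = LS_Task 7 = 26; LS_Task 4 = 26−3 = 23
LF_Task 3 = LS_Task 7 = 26; LS_Task 3 = 26−8 = 18
LF_Task 2 = min(LS_Task 3=18, LS_Task 4=23, LS_Task 5=15, LS_Task 6=23) = 15; LS_Task 2 = 15−14 = 1
LF_Task 1 = min(LS_Task 3=18, LS_Task 5=15) = 15; LS_Task 1 = 15−15 = 0
Slack_Task 2 = LS_Task 2 − ES_Task 2 = 1 − 0 = 1

1 hours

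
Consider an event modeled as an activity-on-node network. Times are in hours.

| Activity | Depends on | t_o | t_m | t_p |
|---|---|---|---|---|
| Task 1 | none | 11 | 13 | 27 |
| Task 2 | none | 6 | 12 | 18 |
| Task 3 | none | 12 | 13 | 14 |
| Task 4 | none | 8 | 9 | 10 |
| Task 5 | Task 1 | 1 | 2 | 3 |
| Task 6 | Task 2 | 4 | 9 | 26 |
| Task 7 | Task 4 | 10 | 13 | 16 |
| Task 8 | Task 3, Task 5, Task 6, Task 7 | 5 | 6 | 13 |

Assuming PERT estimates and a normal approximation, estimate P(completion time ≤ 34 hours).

0.819

te_Task 1 = (11 + 4·13 + 27)/6 = 90/6 = 15; σ²_Task 1 = ((27−11)/6)² = 7.111
te_Task 2 = (6 + 4·12 + 18)/6 = 72/6 = 12; σ²_Task 2 = ((18−6)/6)² = 4.000
te_Task 3 = (12 + 4·13 + 14)/6 = 78/6 = 13; σ²_Task 3 = ((14−12)/6)² = 0.111
te_Task 4 = (8 + 4·9 + 10)/6 = 54/6 = 9; σ²_Task 4 = ((10−8)/6)² = 0.111
te_Task 5 = (1 + 4·2 + 3)/6 = 12/6 = 2; σ²_Task 5 = ((3−1)/6)² = 0.111
te_Task 6 = (4 + 4·9 + 26)/6 = 66/6 = 11; σ²_Task 6 = ((26−4)/6)² = 13.444
te_Task 7 = (10 + 4·13 + 16)/6 = 78/6 = 13; σ²_Task 7 = ((16−10)/6)² = 1.000
te_Task 8 = (5 + 4·6 + 13)/6 = 42/6 = 7; σ²_Task 8 = ((13−5)/6)² = 1.778

Forward pass:
ES_Task 1 = 0; EF_Task 1 = 15
ES_Task 2 = 0; EF_Task 2 = 12
ES_Task 3 = 0; EF_Task 3 = 13
ES_Task 4 = 0; EF_Task 4 = 9
ES_Task 5 = 15; EF_Task 5 = 15+2 = 17
ES_Task 6 = 12; EF_Task 6 = 12+11 = 23
ES_Task 7 = 9; EF_Task 7 = 9+13 = 22
ES_Task 8 = max(EF_Task 3=13, EF_Task 5=17, EF_Task 6=23, EF_Task 7=22) = 23; EF_Task 8 = 23+7 = 30
Expected project duration μ = 30 hours. Critical path: Task 2 → Task 6 → Task 8.

Variance along critical path = 4.000 + 13.444 + 1.778 = 19.222; σ = √19.222 = 4.384 hours.
Z = (34 − 30) / 4.384 = 0.912
P(T ≤ 34) = Φ(0.912) ≈ 0.819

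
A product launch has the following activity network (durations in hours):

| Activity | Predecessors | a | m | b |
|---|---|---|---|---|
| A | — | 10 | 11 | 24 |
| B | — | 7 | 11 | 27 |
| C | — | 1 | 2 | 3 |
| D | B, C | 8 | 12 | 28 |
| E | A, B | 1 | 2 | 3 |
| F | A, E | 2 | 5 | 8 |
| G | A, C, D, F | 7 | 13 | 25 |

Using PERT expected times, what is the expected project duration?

41 hours

te_A = (10 + 4·11 + 24)/6 = 78/6 = 13
te_B = (7 + 4·11 + 27)/6 = 78/6 = 13
te_C = (1 + 4·2 + 3)/6 = 12/6 = 2
te_D = (8 + 4·12 + 28)/6 = 84/6 = 14
te_E = (1 + 4·2 + 3)/6 = 12/6 = 2
te_F = (2 + 4·5 + 8)/6 = 30/6 = 5
te_G = (7 + 4·13 + 25)/6 = 84/6 = 14

Forward pass:
ES_A = 0; EF_A = 13
ES_B = 0; EF_B = 13
ES_C = 0; EF_C = 2
ES_D = max(EF_B=13, EF_C=2) = 13; EF_D = 13+14 = 27
ES_E = max(EF_A=13, EF_B=13) = 13; EF_E = 13+2 = 15
ES_F = max(EF_A=13, EF_E=15) = 15; EF_F = 15+5 = 20
ES_G = max(EF_A=13, EF_C=2, EF_D=27, EF_F=20) = 27; EF_G = 27+14 = 41
Expected project duration μ = 41 hours. Critical path: B → D → G.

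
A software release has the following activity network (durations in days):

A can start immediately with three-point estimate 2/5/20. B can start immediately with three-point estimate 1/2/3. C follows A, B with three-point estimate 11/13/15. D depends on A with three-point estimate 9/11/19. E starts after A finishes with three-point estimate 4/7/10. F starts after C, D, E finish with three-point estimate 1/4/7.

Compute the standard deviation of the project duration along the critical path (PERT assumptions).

te_A = (2 + 4·5 + 20)/6 = 42/6 = 7; σ²_A = ((20−2)/6)² = 9.000
te_B = (1 + 4·2 + 3)/6 = 12/6 = 2; σ²_B = ((3−1)/6)² = 0.111
te_C = (11 + 4·13 + 15)/6 = 78/6 = 13; σ²_C = ((15−11)/6)² = 0.444
te_D = (9 + 4·11 + 19)/6 = 72/6 = 12; σ²_D = ((19−9)/6)² = 2.778
te_E = (4 + 4·7 + 10)/6 = 42/6 = 7; σ²_E = ((10−4)/6)² = 1.000
te_F = (1 + 4·4 + 7)/6 = 24/6 = 4; σ²_F = ((7−1)/6)² = 1.000

Forward pass:
ES_A = 0; EF_A = 7
ES_B = 0; EF_B = 2
ES_C = max(EF_A=7, EF_B=2) = 7; EF_C = 7+13 = 20
ES_D = 7; EF_D = 7+12 = 19
ES_E = 7; EF_E = 7+7 = 14
ES_F = max(EF_C=20, EF_D=19, EF_E=14) = 20; EF_F = 20+4 = 24
Expected project duration μ = 24 days. Critical path: A → C → F.

Variance along critical path = 9.000 + 0.444 + 1.000 = 10.444
σ = √10.444 = 3.232 days

3.23 days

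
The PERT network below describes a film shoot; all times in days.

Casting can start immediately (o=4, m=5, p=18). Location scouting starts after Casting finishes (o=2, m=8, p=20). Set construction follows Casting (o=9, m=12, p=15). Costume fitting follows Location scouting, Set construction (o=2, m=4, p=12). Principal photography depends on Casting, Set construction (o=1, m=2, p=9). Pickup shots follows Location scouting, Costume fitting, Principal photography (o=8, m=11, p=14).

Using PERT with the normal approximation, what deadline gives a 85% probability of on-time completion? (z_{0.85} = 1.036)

te_Casting = (4 + 4·5 + 18)/6 = 42/6 = 7; σ²_Casting = ((18−4)/6)² = 5.444
te_Location scouting = (2 + 4·8 + 20)/6 = 54/6 = 9; σ²_Location scouting = ((20−2)/6)² = 9.000
te_Set construction = (9 + 4·12 + 15)/6 = 72/6 = 12; σ²_Set construction = ((15−9)/6)² = 1.000
te_Costume fitting = (2 + 4·4 + 12)/6 = 30/6 = 5; σ²_Costume fitting = ((12−2)/6)² = 2.778
te_Principal photography = (1 + 4·2 + 9)/6 = 18/6 = 3; σ²_Principal photography = ((9−1)/6)² = 1.778
te_Pickup shots = (8 + 4·11 + 14)/6 = 66/6 = 11; σ²_Pickup shots = ((14−8)/6)² = 1.000

Forward pass:
ES_Casting = 0; EF_Casting = 7
ES_Location scouting = 7; EF_Location scouting = 7+9 = 16
ES_Set construction = 7; EF_Set construction = 7+12 = 19
ES_Costume fitting = max(EF_Location scouting=16, EF_Set construction=19) = 19; EF_Costume fitting = 19+5 = 24
ES_Principal photography = max(EF_Casting=7, EF_Set construction=19) = 19; EF_Principal photography = 19+3 = 22
ES_Pickup shots = max(EF_Location scouting=16, EF_Costume fitting=24, EF_Principal photography=22) = 24; EF_Pickup shots = 24+11 = 35
Expected project duration μ = 35 days. Critical path: Casting → Set construction → Costume fitting → Pickup shots.

Variance along critical path = 5.444 + 1.000 + 2.778 + 1.000 = 10.222; σ = 3.197 days.
D = μ + z·σ = 35 + 1.036·3.197 = 38.3 days

38.3 days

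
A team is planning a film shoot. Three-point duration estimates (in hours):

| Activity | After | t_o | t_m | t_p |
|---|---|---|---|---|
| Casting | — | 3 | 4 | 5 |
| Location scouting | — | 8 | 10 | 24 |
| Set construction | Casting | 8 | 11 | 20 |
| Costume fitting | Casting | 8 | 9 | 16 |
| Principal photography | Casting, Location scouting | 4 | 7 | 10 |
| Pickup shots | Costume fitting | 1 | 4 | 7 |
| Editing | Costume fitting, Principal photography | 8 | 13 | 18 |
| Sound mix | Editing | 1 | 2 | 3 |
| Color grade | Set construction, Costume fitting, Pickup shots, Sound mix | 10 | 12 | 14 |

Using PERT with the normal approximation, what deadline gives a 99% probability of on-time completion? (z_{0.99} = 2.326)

te_Casting = (3 + 4·4 + 5)/6 = 24/6 = 4; σ²_Casting = ((5−3)/6)² = 0.111
te_Location scouting = (8 + 4·10 + 24)/6 = 72/6 = 12; σ²_Location scouting = ((24−8)/6)² = 7.111
te_Set construction = (8 + 4·11 + 20)/6 = 72/6 = 12; σ²_Set construction = ((20−8)/6)² = 4.000
te_Costume fitting = (8 + 4·9 + 16)/6 = 60/6 = 10; σ²_Costume fitting = ((16−8)/6)² = 1.778
te_Principal photography = (4 + 4·7 + 10)/6 = 42/6 = 7; σ²_Principal photography = ((10−4)/6)² = 1.000
te_Pickup shots = (1 + 4·4 + 7)/6 = 24/6 = 4; σ²_Pickup shots = ((7−1)/6)² = 1.000
te_Editing = (8 + 4·13 + 18)/6 = 78/6 = 13; σ²_Editing = ((18−8)/6)² = 2.778
te_Sound mix = (1 + 4·2 + 3)/6 = 12/6 = 2; σ²_Sound mix = ((3−1)/6)² = 0.111
te_Color grade = (10 + 4·12 + 14)/6 = 72/6 = 12; σ²_Color grade = ((14−10)/6)² = 0.444

Forward pass:
ES_Casting = 0; EF_Casting = 4
ES_Location scouting = 0; EF_Location scouting = 12
ES_Set construction = 4; EF_Set construction = 4+12 = 16
ES_Costume fitting = 4; EF_Costume fitting = 4+10 = 14
ES_Principal photography = max(EF_Casting=4, EF_Location scouting=12) = 12; EF_Principal photography = 12+7 = 19
ES_Pickup shots = 14; EF_Pickup shots = 14+4 = 18
ES_Editing = max(EF_Costume fitting=14, EF_Principal photography=19) = 19; EF_Editing = 19+13 = 32
ES_Sound mix = 32; EF_Sound mix = 32+2 = 34
ES_Color grade = max(EF_Set construction=16, EF_Costume fitting=14, EF_Pickup shots=18, EF_Sound mix=34) = 34; EF_Color grade = 34+12 = 46
Expected project duration μ = 46 hours. Critical path: Location scouting → Principal photography → Editing → Sound mix → Color grade.

Variance along critical path = 7.111 + 1.000 + 2.778 + 0.111 + 0.444 = 11.444; σ = 3.383 hours.
D = μ + z·σ = 46 + 2.326·3.383 = 53.9 hours

53.9 hours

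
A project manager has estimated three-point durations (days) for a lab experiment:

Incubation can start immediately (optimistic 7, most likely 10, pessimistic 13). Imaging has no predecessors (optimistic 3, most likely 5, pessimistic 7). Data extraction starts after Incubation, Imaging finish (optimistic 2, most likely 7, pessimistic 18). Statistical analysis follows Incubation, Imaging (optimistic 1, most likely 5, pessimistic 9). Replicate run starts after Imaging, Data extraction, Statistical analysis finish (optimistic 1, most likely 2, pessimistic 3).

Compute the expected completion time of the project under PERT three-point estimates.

20 days

te_Incubation = (7 + 4·10 + 13)/6 = 60/6 = 10
te_Imaging = (3 + 4·5 + 7)/6 = 30/6 = 5
te_Data extraction = (2 + 4·7 + 18)/6 = 48/6 = 8
te_Statistical analysis = (1 + 4·5 + 9)/6 = 30/6 = 5
te_Replicate run = (1 + 4·2 + 3)/6 = 12/6 = 2

Forward pass:
ES_Incubation = 0; EF_Incubation = 10
ES_Imaging = 0; EF_Imaging = 5
ES_Data extraction = max(EF_Incubation=10, EF_Imaging=5) = 10; EF_Data extraction = 10+8 = 18
ES_Statistical analysis = max(EF_Incubation=10, EF_Imaging=5) = 10; EF_Statistical analysis = 10+5 = 15
ES_Replicate run = max(EF_Imaging=5, EF_Data extraction=18, EF_Statistical analysis=15) = 18; EF_Replicate run = 18+2 = 20
Expected project duration μ = 20 days. Critical path: Incubation → Data extraction → Replicate run.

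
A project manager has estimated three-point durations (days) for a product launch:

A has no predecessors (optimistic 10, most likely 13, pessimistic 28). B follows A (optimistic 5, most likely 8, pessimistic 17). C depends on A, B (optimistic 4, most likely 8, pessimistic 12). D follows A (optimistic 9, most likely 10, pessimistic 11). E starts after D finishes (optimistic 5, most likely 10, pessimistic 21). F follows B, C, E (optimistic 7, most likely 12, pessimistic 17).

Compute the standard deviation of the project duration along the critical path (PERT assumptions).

4.36 days

te_A = (10 + 4·13 + 28)/6 = 90/6 = 15; σ²_A = ((28−10)/6)² = 9.000
te_B = (5 + 4·8 + 17)/6 = 54/6 = 9; σ²_B = ((17−5)/6)² = 4.000
te_C = (4 + 4·8 + 12)/6 = 48/6 = 8; σ²_C = ((12−4)/6)² = 1.778
te_D = (9 + 4·10 + 11)/6 = 60/6 = 10; σ²_D = ((11−9)/6)² = 0.111
te_E = (5 + 4·10 + 21)/6 = 66/6 = 11; σ²_E = ((21−5)/6)² = 7.111
te_F = (7 + 4·12 + 17)/6 = 72/6 = 12; σ²_F = ((17−7)/6)² = 2.778

Forward pass:
ES_A = 0; EF_A = 15
ES_B = 15; EF_B = 15+9 = 24
ES_C = max(EF_A=15, EF_B=24) = 24; EF_C = 24+8 = 32
ES_D = 15; EF_D = 15+10 = 25
ES_E = 25; EF_E = 25+11 = 36
ES_F = max(EF_B=24, EF_C=32, EF_E=36) = 36; EF_F = 36+12 = 48
Expected project duration μ = 48 days. Critical path: A → D → E → F.

Variance along critical path = 9.000 + 0.111 + 7.111 + 2.778 = 19.000
σ = √19.000 = 4.359 days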